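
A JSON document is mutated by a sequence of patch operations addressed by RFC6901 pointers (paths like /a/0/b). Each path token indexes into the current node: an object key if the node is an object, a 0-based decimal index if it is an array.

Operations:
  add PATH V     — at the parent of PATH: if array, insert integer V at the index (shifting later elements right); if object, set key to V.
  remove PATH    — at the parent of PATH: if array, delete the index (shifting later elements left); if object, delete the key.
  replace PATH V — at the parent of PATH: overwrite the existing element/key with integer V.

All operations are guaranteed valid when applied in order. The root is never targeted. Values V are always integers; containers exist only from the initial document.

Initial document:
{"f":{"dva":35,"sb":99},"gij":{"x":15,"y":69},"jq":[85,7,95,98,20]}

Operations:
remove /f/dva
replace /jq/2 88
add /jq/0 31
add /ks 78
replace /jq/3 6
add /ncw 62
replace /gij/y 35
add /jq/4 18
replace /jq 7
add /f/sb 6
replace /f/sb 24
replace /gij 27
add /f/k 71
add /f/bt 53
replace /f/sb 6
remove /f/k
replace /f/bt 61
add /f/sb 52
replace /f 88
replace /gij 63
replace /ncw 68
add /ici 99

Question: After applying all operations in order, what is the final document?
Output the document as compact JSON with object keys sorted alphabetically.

After op 1 (remove /f/dva): {"f":{"sb":99},"gij":{"x":15,"y":69},"jq":[85,7,95,98,20]}
After op 2 (replace /jq/2 88): {"f":{"sb":99},"gij":{"x":15,"y":69},"jq":[85,7,88,98,20]}
After op 3 (add /jq/0 31): {"f":{"sb":99},"gij":{"x":15,"y":69},"jq":[31,85,7,88,98,20]}
After op 4 (add /ks 78): {"f":{"sb":99},"gij":{"x":15,"y":69},"jq":[31,85,7,88,98,20],"ks":78}
After op 5 (replace /jq/3 6): {"f":{"sb":99},"gij":{"x":15,"y":69},"jq":[31,85,7,6,98,20],"ks":78}
After op 6 (add /ncw 62): {"f":{"sb":99},"gij":{"x":15,"y":69},"jq":[31,85,7,6,98,20],"ks":78,"ncw":62}
After op 7 (replace /gij/y 35): {"f":{"sb":99},"gij":{"x":15,"y":35},"jq":[31,85,7,6,98,20],"ks":78,"ncw":62}
After op 8 (add /jq/4 18): {"f":{"sb":99},"gij":{"x":15,"y":35},"jq":[31,85,7,6,18,98,20],"ks":78,"ncw":62}
After op 9 (replace /jq 7): {"f":{"sb":99},"gij":{"x":15,"y":35},"jq":7,"ks":78,"ncw":62}
After op 10 (add /f/sb 6): {"f":{"sb":6},"gij":{"x":15,"y":35},"jq":7,"ks":78,"ncw":62}
After op 11 (replace /f/sb 24): {"f":{"sb":24},"gij":{"x":15,"y":35},"jq":7,"ks":78,"ncw":62}
After op 12 (replace /gij 27): {"f":{"sb":24},"gij":27,"jq":7,"ks":78,"ncw":62}
After op 13 (add /f/k 71): {"f":{"k":71,"sb":24},"gij":27,"jq":7,"ks":78,"ncw":62}
After op 14 (add /f/bt 53): {"f":{"bt":53,"k":71,"sb":24},"gij":27,"jq":7,"ks":78,"ncw":62}
After op 15 (replace /f/sb 6): {"f":{"bt":53,"k":71,"sb":6},"gij":27,"jq":7,"ks":78,"ncw":62}
After op 16 (remove /f/k): {"f":{"bt":53,"sb":6},"gij":27,"jq":7,"ks":78,"ncw":62}
After op 17 (replace /f/bt 61): {"f":{"bt":61,"sb":6},"gij":27,"jq":7,"ks":78,"ncw":62}
After op 18 (add /f/sb 52): {"f":{"bt":61,"sb":52},"gij":27,"jq":7,"ks":78,"ncw":62}
After op 19 (replace /f 88): {"f":88,"gij":27,"jq":7,"ks":78,"ncw":62}
After op 20 (replace /gij 63): {"f":88,"gij":63,"jq":7,"ks":78,"ncw":62}
After op 21 (replace /ncw 68): {"f":88,"gij":63,"jq":7,"ks":78,"ncw":68}
After op 22 (add /ici 99): {"f":88,"gij":63,"ici":99,"jq":7,"ks":78,"ncw":68}

Answer: {"f":88,"gij":63,"ici":99,"jq":7,"ks":78,"ncw":68}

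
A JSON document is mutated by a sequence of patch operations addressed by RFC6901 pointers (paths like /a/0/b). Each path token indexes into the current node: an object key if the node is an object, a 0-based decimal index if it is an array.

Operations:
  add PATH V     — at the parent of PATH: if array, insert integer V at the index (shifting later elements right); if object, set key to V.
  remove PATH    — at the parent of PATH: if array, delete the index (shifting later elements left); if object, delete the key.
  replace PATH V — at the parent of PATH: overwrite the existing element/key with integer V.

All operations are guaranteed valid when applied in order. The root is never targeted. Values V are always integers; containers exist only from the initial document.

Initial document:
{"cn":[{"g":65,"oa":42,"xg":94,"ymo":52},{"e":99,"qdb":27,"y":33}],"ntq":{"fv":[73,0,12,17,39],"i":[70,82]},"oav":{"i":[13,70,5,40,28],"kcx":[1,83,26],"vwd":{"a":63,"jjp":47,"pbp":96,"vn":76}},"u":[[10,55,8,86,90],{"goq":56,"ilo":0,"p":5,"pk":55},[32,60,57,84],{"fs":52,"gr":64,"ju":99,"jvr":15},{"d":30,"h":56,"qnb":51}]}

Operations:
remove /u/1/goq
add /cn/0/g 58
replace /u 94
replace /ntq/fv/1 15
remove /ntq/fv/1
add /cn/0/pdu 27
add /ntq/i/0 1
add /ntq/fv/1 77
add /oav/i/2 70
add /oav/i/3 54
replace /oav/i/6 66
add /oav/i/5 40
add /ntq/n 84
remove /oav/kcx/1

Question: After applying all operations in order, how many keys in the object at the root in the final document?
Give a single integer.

After op 1 (remove /u/1/goq): {"cn":[{"g":65,"oa":42,"xg":94,"ymo":52},{"e":99,"qdb":27,"y":33}],"ntq":{"fv":[73,0,12,17,39],"i":[70,82]},"oav":{"i":[13,70,5,40,28],"kcx":[1,83,26],"vwd":{"a":63,"jjp":47,"pbp":96,"vn":76}},"u":[[10,55,8,86,90],{"ilo":0,"p":5,"pk":55},[32,60,57,84],{"fs":52,"gr":64,"ju":99,"jvr":15},{"d":30,"h":56,"qnb":51}]}
After op 2 (add /cn/0/g 58): {"cn":[{"g":58,"oa":42,"xg":94,"ymo":52},{"e":99,"qdb":27,"y":33}],"ntq":{"fv":[73,0,12,17,39],"i":[70,82]},"oav":{"i":[13,70,5,40,28],"kcx":[1,83,26],"vwd":{"a":63,"jjp":47,"pbp":96,"vn":76}},"u":[[10,55,8,86,90],{"ilo":0,"p":5,"pk":55},[32,60,57,84],{"fs":52,"gr":64,"ju":99,"jvr":15},{"d":30,"h":56,"qnb":51}]}
After op 3 (replace /u 94): {"cn":[{"g":58,"oa":42,"xg":94,"ymo":52},{"e":99,"qdb":27,"y":33}],"ntq":{"fv":[73,0,12,17,39],"i":[70,82]},"oav":{"i":[13,70,5,40,28],"kcx":[1,83,26],"vwd":{"a":63,"jjp":47,"pbp":96,"vn":76}},"u":94}
After op 4 (replace /ntq/fv/1 15): {"cn":[{"g":58,"oa":42,"xg":94,"ymo":52},{"e":99,"qdb":27,"y":33}],"ntq":{"fv":[73,15,12,17,39],"i":[70,82]},"oav":{"i":[13,70,5,40,28],"kcx":[1,83,26],"vwd":{"a":63,"jjp":47,"pbp":96,"vn":76}},"u":94}
After op 5 (remove /ntq/fv/1): {"cn":[{"g":58,"oa":42,"xg":94,"ymo":52},{"e":99,"qdb":27,"y":33}],"ntq":{"fv":[73,12,17,39],"i":[70,82]},"oav":{"i":[13,70,5,40,28],"kcx":[1,83,26],"vwd":{"a":63,"jjp":47,"pbp":96,"vn":76}},"u":94}
After op 6 (add /cn/0/pdu 27): {"cn":[{"g":58,"oa":42,"pdu":27,"xg":94,"ymo":52},{"e":99,"qdb":27,"y":33}],"ntq":{"fv":[73,12,17,39],"i":[70,82]},"oav":{"i":[13,70,5,40,28],"kcx":[1,83,26],"vwd":{"a":63,"jjp":47,"pbp":96,"vn":76}},"u":94}
After op 7 (add /ntq/i/0 1): {"cn":[{"g":58,"oa":42,"pdu":27,"xg":94,"ymo":52},{"e":99,"qdb":27,"y":33}],"ntq":{"fv":[73,12,17,39],"i":[1,70,82]},"oav":{"i":[13,70,5,40,28],"kcx":[1,83,26],"vwd":{"a":63,"jjp":47,"pbp":96,"vn":76}},"u":94}
After op 8 (add /ntq/fv/1 77): {"cn":[{"g":58,"oa":42,"pdu":27,"xg":94,"ymo":52},{"e":99,"qdb":27,"y":33}],"ntq":{"fv":[73,77,12,17,39],"i":[1,70,82]},"oav":{"i":[13,70,5,40,28],"kcx":[1,83,26],"vwd":{"a":63,"jjp":47,"pbp":96,"vn":76}},"u":94}
After op 9 (add /oav/i/2 70): {"cn":[{"g":58,"oa":42,"pdu":27,"xg":94,"ymo":52},{"e":99,"qdb":27,"y":33}],"ntq":{"fv":[73,77,12,17,39],"i":[1,70,82]},"oav":{"i":[13,70,70,5,40,28],"kcx":[1,83,26],"vwd":{"a":63,"jjp":47,"pbp":96,"vn":76}},"u":94}
After op 10 (add /oav/i/3 54): {"cn":[{"g":58,"oa":42,"pdu":27,"xg":94,"ymo":52},{"e":99,"qdb":27,"y":33}],"ntq":{"fv":[73,77,12,17,39],"i":[1,70,82]},"oav":{"i":[13,70,70,54,5,40,28],"kcx":[1,83,26],"vwd":{"a":63,"jjp":47,"pbp":96,"vn":76}},"u":94}
After op 11 (replace /oav/i/6 66): {"cn":[{"g":58,"oa":42,"pdu":27,"xg":94,"ymo":52},{"e":99,"qdb":27,"y":33}],"ntq":{"fv":[73,77,12,17,39],"i":[1,70,82]},"oav":{"i":[13,70,70,54,5,40,66],"kcx":[1,83,26],"vwd":{"a":63,"jjp":47,"pbp":96,"vn":76}},"u":94}
After op 12 (add /oav/i/5 40): {"cn":[{"g":58,"oa":42,"pdu":27,"xg":94,"ymo":52},{"e":99,"qdb":27,"y":33}],"ntq":{"fv":[73,77,12,17,39],"i":[1,70,82]},"oav":{"i":[13,70,70,54,5,40,40,66],"kcx":[1,83,26],"vwd":{"a":63,"jjp":47,"pbp":96,"vn":76}},"u":94}
After op 13 (add /ntq/n 84): {"cn":[{"g":58,"oa":42,"pdu":27,"xg":94,"ymo":52},{"e":99,"qdb":27,"y":33}],"ntq":{"fv":[73,77,12,17,39],"i":[1,70,82],"n":84},"oav":{"i":[13,70,70,54,5,40,40,66],"kcx":[1,83,26],"vwd":{"a":63,"jjp":47,"pbp":96,"vn":76}},"u":94}
After op 14 (remove /oav/kcx/1): {"cn":[{"g":58,"oa":42,"pdu":27,"xg":94,"ymo":52},{"e":99,"qdb":27,"y":33}],"ntq":{"fv":[73,77,12,17,39],"i":[1,70,82],"n":84},"oav":{"i":[13,70,70,54,5,40,40,66],"kcx":[1,26],"vwd":{"a":63,"jjp":47,"pbp":96,"vn":76}},"u":94}
Size at the root: 4

Answer: 4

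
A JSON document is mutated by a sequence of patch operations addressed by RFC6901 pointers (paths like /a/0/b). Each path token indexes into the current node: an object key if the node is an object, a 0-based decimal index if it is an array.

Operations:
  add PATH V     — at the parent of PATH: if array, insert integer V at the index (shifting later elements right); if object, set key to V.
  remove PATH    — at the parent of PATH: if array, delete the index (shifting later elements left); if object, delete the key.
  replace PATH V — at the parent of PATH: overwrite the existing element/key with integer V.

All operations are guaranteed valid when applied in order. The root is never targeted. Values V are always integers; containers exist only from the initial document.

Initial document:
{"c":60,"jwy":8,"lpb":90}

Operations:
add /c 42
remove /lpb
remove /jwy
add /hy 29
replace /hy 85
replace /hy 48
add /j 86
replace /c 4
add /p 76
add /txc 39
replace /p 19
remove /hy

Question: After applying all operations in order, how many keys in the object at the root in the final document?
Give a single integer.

Answer: 4

Derivation:
After op 1 (add /c 42): {"c":42,"jwy":8,"lpb":90}
After op 2 (remove /lpb): {"c":42,"jwy":8}
After op 3 (remove /jwy): {"c":42}
After op 4 (add /hy 29): {"c":42,"hy":29}
After op 5 (replace /hy 85): {"c":42,"hy":85}
After op 6 (replace /hy 48): {"c":42,"hy":48}
After op 7 (add /j 86): {"c":42,"hy":48,"j":86}
After op 8 (replace /c 4): {"c":4,"hy":48,"j":86}
After op 9 (add /p 76): {"c":4,"hy":48,"j":86,"p":76}
After op 10 (add /txc 39): {"c":4,"hy":48,"j":86,"p":76,"txc":39}
After op 11 (replace /p 19): {"c":4,"hy":48,"j":86,"p":19,"txc":39}
After op 12 (remove /hy): {"c":4,"j":86,"p":19,"txc":39}
Size at the root: 4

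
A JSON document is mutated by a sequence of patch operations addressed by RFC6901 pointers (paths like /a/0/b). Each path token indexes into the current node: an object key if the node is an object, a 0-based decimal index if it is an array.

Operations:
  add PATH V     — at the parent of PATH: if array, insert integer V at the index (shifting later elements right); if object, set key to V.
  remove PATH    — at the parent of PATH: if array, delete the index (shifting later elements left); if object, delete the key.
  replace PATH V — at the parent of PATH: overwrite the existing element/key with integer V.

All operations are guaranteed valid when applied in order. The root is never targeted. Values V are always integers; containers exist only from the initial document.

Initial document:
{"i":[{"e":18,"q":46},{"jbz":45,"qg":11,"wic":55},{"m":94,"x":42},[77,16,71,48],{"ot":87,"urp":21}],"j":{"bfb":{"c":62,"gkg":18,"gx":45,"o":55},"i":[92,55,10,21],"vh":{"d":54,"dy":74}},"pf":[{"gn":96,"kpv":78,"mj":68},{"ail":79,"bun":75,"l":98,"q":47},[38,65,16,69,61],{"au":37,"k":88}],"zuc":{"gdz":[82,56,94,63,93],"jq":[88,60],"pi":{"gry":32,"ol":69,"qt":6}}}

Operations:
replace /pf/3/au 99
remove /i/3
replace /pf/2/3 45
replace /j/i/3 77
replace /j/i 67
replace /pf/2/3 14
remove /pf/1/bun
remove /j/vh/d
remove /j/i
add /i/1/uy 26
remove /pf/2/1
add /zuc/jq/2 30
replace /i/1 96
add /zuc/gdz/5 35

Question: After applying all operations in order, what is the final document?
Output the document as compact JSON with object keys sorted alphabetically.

After op 1 (replace /pf/3/au 99): {"i":[{"e":18,"q":46},{"jbz":45,"qg":11,"wic":55},{"m":94,"x":42},[77,16,71,48],{"ot":87,"urp":21}],"j":{"bfb":{"c":62,"gkg":18,"gx":45,"o":55},"i":[92,55,10,21],"vh":{"d":54,"dy":74}},"pf":[{"gn":96,"kpv":78,"mj":68},{"ail":79,"bun":75,"l":98,"q":47},[38,65,16,69,61],{"au":99,"k":88}],"zuc":{"gdz":[82,56,94,63,93],"jq":[88,60],"pi":{"gry":32,"ol":69,"qt":6}}}
After op 2 (remove /i/3): {"i":[{"e":18,"q":46},{"jbz":45,"qg":11,"wic":55},{"m":94,"x":42},{"ot":87,"urp":21}],"j":{"bfb":{"c":62,"gkg":18,"gx":45,"o":55},"i":[92,55,10,21],"vh":{"d":54,"dy":74}},"pf":[{"gn":96,"kpv":78,"mj":68},{"ail":79,"bun":75,"l":98,"q":47},[38,65,16,69,61],{"au":99,"k":88}],"zuc":{"gdz":[82,56,94,63,93],"jq":[88,60],"pi":{"gry":32,"ol":69,"qt":6}}}
After op 3 (replace /pf/2/3 45): {"i":[{"e":18,"q":46},{"jbz":45,"qg":11,"wic":55},{"m":94,"x":42},{"ot":87,"urp":21}],"j":{"bfb":{"c":62,"gkg":18,"gx":45,"o":55},"i":[92,55,10,21],"vh":{"d":54,"dy":74}},"pf":[{"gn":96,"kpv":78,"mj":68},{"ail":79,"bun":75,"l":98,"q":47},[38,65,16,45,61],{"au":99,"k":88}],"zuc":{"gdz":[82,56,94,63,93],"jq":[88,60],"pi":{"gry":32,"ol":69,"qt":6}}}
After op 4 (replace /j/i/3 77): {"i":[{"e":18,"q":46},{"jbz":45,"qg":11,"wic":55},{"m":94,"x":42},{"ot":87,"urp":21}],"j":{"bfb":{"c":62,"gkg":18,"gx":45,"o":55},"i":[92,55,10,77],"vh":{"d":54,"dy":74}},"pf":[{"gn":96,"kpv":78,"mj":68},{"ail":79,"bun":75,"l":98,"q":47},[38,65,16,45,61],{"au":99,"k":88}],"zuc":{"gdz":[82,56,94,63,93],"jq":[88,60],"pi":{"gry":32,"ol":69,"qt":6}}}
After op 5 (replace /j/i 67): {"i":[{"e":18,"q":46},{"jbz":45,"qg":11,"wic":55},{"m":94,"x":42},{"ot":87,"urp":21}],"j":{"bfb":{"c":62,"gkg":18,"gx":45,"o":55},"i":67,"vh":{"d":54,"dy":74}},"pf":[{"gn":96,"kpv":78,"mj":68},{"ail":79,"bun":75,"l":98,"q":47},[38,65,16,45,61],{"au":99,"k":88}],"zuc":{"gdz":[82,56,94,63,93],"jq":[88,60],"pi":{"gry":32,"ol":69,"qt":6}}}
After op 6 (replace /pf/2/3 14): {"i":[{"e":18,"q":46},{"jbz":45,"qg":11,"wic":55},{"m":94,"x":42},{"ot":87,"urp":21}],"j":{"bfb":{"c":62,"gkg":18,"gx":45,"o":55},"i":67,"vh":{"d":54,"dy":74}},"pf":[{"gn":96,"kpv":78,"mj":68},{"ail":79,"bun":75,"l":98,"q":47},[38,65,16,14,61],{"au":99,"k":88}],"zuc":{"gdz":[82,56,94,63,93],"jq":[88,60],"pi":{"gry":32,"ol":69,"qt":6}}}
After op 7 (remove /pf/1/bun): {"i":[{"e":18,"q":46},{"jbz":45,"qg":11,"wic":55},{"m":94,"x":42},{"ot":87,"urp":21}],"j":{"bfb":{"c":62,"gkg":18,"gx":45,"o":55},"i":67,"vh":{"d":54,"dy":74}},"pf":[{"gn":96,"kpv":78,"mj":68},{"ail":79,"l":98,"q":47},[38,65,16,14,61],{"au":99,"k":88}],"zuc":{"gdz":[82,56,94,63,93],"jq":[88,60],"pi":{"gry":32,"ol":69,"qt":6}}}
After op 8 (remove /j/vh/d): {"i":[{"e":18,"q":46},{"jbz":45,"qg":11,"wic":55},{"m":94,"x":42},{"ot":87,"urp":21}],"j":{"bfb":{"c":62,"gkg":18,"gx":45,"o":55},"i":67,"vh":{"dy":74}},"pf":[{"gn":96,"kpv":78,"mj":68},{"ail":79,"l":98,"q":47},[38,65,16,14,61],{"au":99,"k":88}],"zuc":{"gdz":[82,56,94,63,93],"jq":[88,60],"pi":{"gry":32,"ol":69,"qt":6}}}
After op 9 (remove /j/i): {"i":[{"e":18,"q":46},{"jbz":45,"qg":11,"wic":55},{"m":94,"x":42},{"ot":87,"urp":21}],"j":{"bfb":{"c":62,"gkg":18,"gx":45,"o":55},"vh":{"dy":74}},"pf":[{"gn":96,"kpv":78,"mj":68},{"ail":79,"l":98,"q":47},[38,65,16,14,61],{"au":99,"k":88}],"zuc":{"gdz":[82,56,94,63,93],"jq":[88,60],"pi":{"gry":32,"ol":69,"qt":6}}}
After op 10 (add /i/1/uy 26): {"i":[{"e":18,"q":46},{"jbz":45,"qg":11,"uy":26,"wic":55},{"m":94,"x":42},{"ot":87,"urp":21}],"j":{"bfb":{"c":62,"gkg":18,"gx":45,"o":55},"vh":{"dy":74}},"pf":[{"gn":96,"kpv":78,"mj":68},{"ail":79,"l":98,"q":47},[38,65,16,14,61],{"au":99,"k":88}],"zuc":{"gdz":[82,56,94,63,93],"jq":[88,60],"pi":{"gry":32,"ol":69,"qt":6}}}
After op 11 (remove /pf/2/1): {"i":[{"e":18,"q":46},{"jbz":45,"qg":11,"uy":26,"wic":55},{"m":94,"x":42},{"ot":87,"urp":21}],"j":{"bfb":{"c":62,"gkg":18,"gx":45,"o":55},"vh":{"dy":74}},"pf":[{"gn":96,"kpv":78,"mj":68},{"ail":79,"l":98,"q":47},[38,16,14,61],{"au":99,"k":88}],"zuc":{"gdz":[82,56,94,63,93],"jq":[88,60],"pi":{"gry":32,"ol":69,"qt":6}}}
After op 12 (add /zuc/jq/2 30): {"i":[{"e":18,"q":46},{"jbz":45,"qg":11,"uy":26,"wic":55},{"m":94,"x":42},{"ot":87,"urp":21}],"j":{"bfb":{"c":62,"gkg":18,"gx":45,"o":55},"vh":{"dy":74}},"pf":[{"gn":96,"kpv":78,"mj":68},{"ail":79,"l":98,"q":47},[38,16,14,61],{"au":99,"k":88}],"zuc":{"gdz":[82,56,94,63,93],"jq":[88,60,30],"pi":{"gry":32,"ol":69,"qt":6}}}
After op 13 (replace /i/1 96): {"i":[{"e":18,"q":46},96,{"m":94,"x":42},{"ot":87,"urp":21}],"j":{"bfb":{"c":62,"gkg":18,"gx":45,"o":55},"vh":{"dy":74}},"pf":[{"gn":96,"kpv":78,"mj":68},{"ail":79,"l":98,"q":47},[38,16,14,61],{"au":99,"k":88}],"zuc":{"gdz":[82,56,94,63,93],"jq":[88,60,30],"pi":{"gry":32,"ol":69,"qt":6}}}
After op 14 (add /zuc/gdz/5 35): {"i":[{"e":18,"q":46},96,{"m":94,"x":42},{"ot":87,"urp":21}],"j":{"bfb":{"c":62,"gkg":18,"gx":45,"o":55},"vh":{"dy":74}},"pf":[{"gn":96,"kpv":78,"mj":68},{"ail":79,"l":98,"q":47},[38,16,14,61],{"au":99,"k":88}],"zuc":{"gdz":[82,56,94,63,93,35],"jq":[88,60,30],"pi":{"gry":32,"ol":69,"qt":6}}}

Answer: {"i":[{"e":18,"q":46},96,{"m":94,"x":42},{"ot":87,"urp":21}],"j":{"bfb":{"c":62,"gkg":18,"gx":45,"o":55},"vh":{"dy":74}},"pf":[{"gn":96,"kpv":78,"mj":68},{"ail":79,"l":98,"q":47},[38,16,14,61],{"au":99,"k":88}],"zuc":{"gdz":[82,56,94,63,93,35],"jq":[88,60,30],"pi":{"gry":32,"ol":69,"qt":6}}}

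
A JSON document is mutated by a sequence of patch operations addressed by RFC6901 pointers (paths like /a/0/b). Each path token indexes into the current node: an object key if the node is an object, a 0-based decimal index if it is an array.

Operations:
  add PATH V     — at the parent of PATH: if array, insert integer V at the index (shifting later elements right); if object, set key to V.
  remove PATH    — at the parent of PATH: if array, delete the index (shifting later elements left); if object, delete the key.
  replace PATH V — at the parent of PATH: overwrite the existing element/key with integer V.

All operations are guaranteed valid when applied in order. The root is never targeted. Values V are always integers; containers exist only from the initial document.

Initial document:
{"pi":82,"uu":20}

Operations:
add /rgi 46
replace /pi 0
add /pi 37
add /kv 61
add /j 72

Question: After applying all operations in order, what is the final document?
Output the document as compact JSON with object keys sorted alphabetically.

After op 1 (add /rgi 46): {"pi":82,"rgi":46,"uu":20}
After op 2 (replace /pi 0): {"pi":0,"rgi":46,"uu":20}
After op 3 (add /pi 37): {"pi":37,"rgi":46,"uu":20}
After op 4 (add /kv 61): {"kv":61,"pi":37,"rgi":46,"uu":20}
After op 5 (add /j 72): {"j":72,"kv":61,"pi":37,"rgi":46,"uu":20}

Answer: {"j":72,"kv":61,"pi":37,"rgi":46,"uu":20}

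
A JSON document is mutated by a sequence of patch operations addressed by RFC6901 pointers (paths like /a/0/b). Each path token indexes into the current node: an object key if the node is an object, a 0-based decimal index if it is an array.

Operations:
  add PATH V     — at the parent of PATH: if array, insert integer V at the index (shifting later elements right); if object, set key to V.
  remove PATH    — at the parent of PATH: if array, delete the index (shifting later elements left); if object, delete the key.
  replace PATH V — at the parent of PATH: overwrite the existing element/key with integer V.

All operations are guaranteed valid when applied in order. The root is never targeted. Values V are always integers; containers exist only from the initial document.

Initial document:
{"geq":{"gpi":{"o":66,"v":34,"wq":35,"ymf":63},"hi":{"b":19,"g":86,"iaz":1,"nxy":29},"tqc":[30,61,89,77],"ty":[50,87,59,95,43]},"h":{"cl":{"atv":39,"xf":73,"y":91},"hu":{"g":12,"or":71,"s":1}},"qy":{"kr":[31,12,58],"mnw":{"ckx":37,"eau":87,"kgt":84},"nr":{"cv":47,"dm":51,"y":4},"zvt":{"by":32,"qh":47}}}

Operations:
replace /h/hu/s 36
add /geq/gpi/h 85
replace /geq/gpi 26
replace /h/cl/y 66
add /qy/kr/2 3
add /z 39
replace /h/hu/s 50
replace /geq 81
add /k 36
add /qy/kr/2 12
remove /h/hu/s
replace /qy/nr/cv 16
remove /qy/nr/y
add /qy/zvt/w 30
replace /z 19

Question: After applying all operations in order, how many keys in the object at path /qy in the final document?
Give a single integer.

Answer: 4

Derivation:
After op 1 (replace /h/hu/s 36): {"geq":{"gpi":{"o":66,"v":34,"wq":35,"ymf":63},"hi":{"b":19,"g":86,"iaz":1,"nxy":29},"tqc":[30,61,89,77],"ty":[50,87,59,95,43]},"h":{"cl":{"atv":39,"xf":73,"y":91},"hu":{"g":12,"or":71,"s":36}},"qy":{"kr":[31,12,58],"mnw":{"ckx":37,"eau":87,"kgt":84},"nr":{"cv":47,"dm":51,"y":4},"zvt":{"by":32,"qh":47}}}
After op 2 (add /geq/gpi/h 85): {"geq":{"gpi":{"h":85,"o":66,"v":34,"wq":35,"ymf":63},"hi":{"b":19,"g":86,"iaz":1,"nxy":29},"tqc":[30,61,89,77],"ty":[50,87,59,95,43]},"h":{"cl":{"atv":39,"xf":73,"y":91},"hu":{"g":12,"or":71,"s":36}},"qy":{"kr":[31,12,58],"mnw":{"ckx":37,"eau":87,"kgt":84},"nr":{"cv":47,"dm":51,"y":4},"zvt":{"by":32,"qh":47}}}
After op 3 (replace /geq/gpi 26): {"geq":{"gpi":26,"hi":{"b":19,"g":86,"iaz":1,"nxy":29},"tqc":[30,61,89,77],"ty":[50,87,59,95,43]},"h":{"cl":{"atv":39,"xf":73,"y":91},"hu":{"g":12,"or":71,"s":36}},"qy":{"kr":[31,12,58],"mnw":{"ckx":37,"eau":87,"kgt":84},"nr":{"cv":47,"dm":51,"y":4},"zvt":{"by":32,"qh":47}}}
After op 4 (replace /h/cl/y 66): {"geq":{"gpi":26,"hi":{"b":19,"g":86,"iaz":1,"nxy":29},"tqc":[30,61,89,77],"ty":[50,87,59,95,43]},"h":{"cl":{"atv":39,"xf":73,"y":66},"hu":{"g":12,"or":71,"s":36}},"qy":{"kr":[31,12,58],"mnw":{"ckx":37,"eau":87,"kgt":84},"nr":{"cv":47,"dm":51,"y":4},"zvt":{"by":32,"qh":47}}}
After op 5 (add /qy/kr/2 3): {"geq":{"gpi":26,"hi":{"b":19,"g":86,"iaz":1,"nxy":29},"tqc":[30,61,89,77],"ty":[50,87,59,95,43]},"h":{"cl":{"atv":39,"xf":73,"y":66},"hu":{"g":12,"or":71,"s":36}},"qy":{"kr":[31,12,3,58],"mnw":{"ckx":37,"eau":87,"kgt":84},"nr":{"cv":47,"dm":51,"y":4},"zvt":{"by":32,"qh":47}}}
After op 6 (add /z 39): {"geq":{"gpi":26,"hi":{"b":19,"g":86,"iaz":1,"nxy":29},"tqc":[30,61,89,77],"ty":[50,87,59,95,43]},"h":{"cl":{"atv":39,"xf":73,"y":66},"hu":{"g":12,"or":71,"s":36}},"qy":{"kr":[31,12,3,58],"mnw":{"ckx":37,"eau":87,"kgt":84},"nr":{"cv":47,"dm":51,"y":4},"zvt":{"by":32,"qh":47}},"z":39}
After op 7 (replace /h/hu/s 50): {"geq":{"gpi":26,"hi":{"b":19,"g":86,"iaz":1,"nxy":29},"tqc":[30,61,89,77],"ty":[50,87,59,95,43]},"h":{"cl":{"atv":39,"xf":73,"y":66},"hu":{"g":12,"or":71,"s":50}},"qy":{"kr":[31,12,3,58],"mnw":{"ckx":37,"eau":87,"kgt":84},"nr":{"cv":47,"dm":51,"y":4},"zvt":{"by":32,"qh":47}},"z":39}
After op 8 (replace /geq 81): {"geq":81,"h":{"cl":{"atv":39,"xf":73,"y":66},"hu":{"g":12,"or":71,"s":50}},"qy":{"kr":[31,12,3,58],"mnw":{"ckx":37,"eau":87,"kgt":84},"nr":{"cv":47,"dm":51,"y":4},"zvt":{"by":32,"qh":47}},"z":39}
After op 9 (add /k 36): {"geq":81,"h":{"cl":{"atv":39,"xf":73,"y":66},"hu":{"g":12,"or":71,"s":50}},"k":36,"qy":{"kr":[31,12,3,58],"mnw":{"ckx":37,"eau":87,"kgt":84},"nr":{"cv":47,"dm":51,"y":4},"zvt":{"by":32,"qh":47}},"z":39}
After op 10 (add /qy/kr/2 12): {"geq":81,"h":{"cl":{"atv":39,"xf":73,"y":66},"hu":{"g":12,"or":71,"s":50}},"k":36,"qy":{"kr":[31,12,12,3,58],"mnw":{"ckx":37,"eau":87,"kgt":84},"nr":{"cv":47,"dm":51,"y":4},"zvt":{"by":32,"qh":47}},"z":39}
After op 11 (remove /h/hu/s): {"geq":81,"h":{"cl":{"atv":39,"xf":73,"y":66},"hu":{"g":12,"or":71}},"k":36,"qy":{"kr":[31,12,12,3,58],"mnw":{"ckx":37,"eau":87,"kgt":84},"nr":{"cv":47,"dm":51,"y":4},"zvt":{"by":32,"qh":47}},"z":39}
After op 12 (replace /qy/nr/cv 16): {"geq":81,"h":{"cl":{"atv":39,"xf":73,"y":66},"hu":{"g":12,"or":71}},"k":36,"qy":{"kr":[31,12,12,3,58],"mnw":{"ckx":37,"eau":87,"kgt":84},"nr":{"cv":16,"dm":51,"y":4},"zvt":{"by":32,"qh":47}},"z":39}
After op 13 (remove /qy/nr/y): {"geq":81,"h":{"cl":{"atv":39,"xf":73,"y":66},"hu":{"g":12,"or":71}},"k":36,"qy":{"kr":[31,12,12,3,58],"mnw":{"ckx":37,"eau":87,"kgt":84},"nr":{"cv":16,"dm":51},"zvt":{"by":32,"qh":47}},"z":39}
After op 14 (add /qy/zvt/w 30): {"geq":81,"h":{"cl":{"atv":39,"xf":73,"y":66},"hu":{"g":12,"or":71}},"k":36,"qy":{"kr":[31,12,12,3,58],"mnw":{"ckx":37,"eau":87,"kgt":84},"nr":{"cv":16,"dm":51},"zvt":{"by":32,"qh":47,"w":30}},"z":39}
After op 15 (replace /z 19): {"geq":81,"h":{"cl":{"atv":39,"xf":73,"y":66},"hu":{"g":12,"or":71}},"k":36,"qy":{"kr":[31,12,12,3,58],"mnw":{"ckx":37,"eau":87,"kgt":84},"nr":{"cv":16,"dm":51},"zvt":{"by":32,"qh":47,"w":30}},"z":19}
Size at path /qy: 4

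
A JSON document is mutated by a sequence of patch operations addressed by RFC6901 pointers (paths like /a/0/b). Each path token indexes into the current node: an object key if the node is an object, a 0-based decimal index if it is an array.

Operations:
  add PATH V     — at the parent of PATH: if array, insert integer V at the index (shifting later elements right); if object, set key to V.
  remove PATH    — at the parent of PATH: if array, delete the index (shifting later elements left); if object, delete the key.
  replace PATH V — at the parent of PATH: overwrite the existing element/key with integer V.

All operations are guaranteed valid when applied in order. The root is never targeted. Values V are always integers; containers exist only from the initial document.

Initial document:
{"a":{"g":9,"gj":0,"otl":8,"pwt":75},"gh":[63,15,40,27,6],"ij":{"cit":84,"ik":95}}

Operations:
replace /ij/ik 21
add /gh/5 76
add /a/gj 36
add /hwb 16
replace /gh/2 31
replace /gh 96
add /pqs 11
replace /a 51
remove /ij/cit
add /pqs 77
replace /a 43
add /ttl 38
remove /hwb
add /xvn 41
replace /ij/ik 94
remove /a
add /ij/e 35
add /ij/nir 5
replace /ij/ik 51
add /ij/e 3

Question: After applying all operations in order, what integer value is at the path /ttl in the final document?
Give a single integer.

After op 1 (replace /ij/ik 21): {"a":{"g":9,"gj":0,"otl":8,"pwt":75},"gh":[63,15,40,27,6],"ij":{"cit":84,"ik":21}}
After op 2 (add /gh/5 76): {"a":{"g":9,"gj":0,"otl":8,"pwt":75},"gh":[63,15,40,27,6,76],"ij":{"cit":84,"ik":21}}
After op 3 (add /a/gj 36): {"a":{"g":9,"gj":36,"otl":8,"pwt":75},"gh":[63,15,40,27,6,76],"ij":{"cit":84,"ik":21}}
After op 4 (add /hwb 16): {"a":{"g":9,"gj":36,"otl":8,"pwt":75},"gh":[63,15,40,27,6,76],"hwb":16,"ij":{"cit":84,"ik":21}}
After op 5 (replace /gh/2 31): {"a":{"g":9,"gj":36,"otl":8,"pwt":75},"gh":[63,15,31,27,6,76],"hwb":16,"ij":{"cit":84,"ik":21}}
After op 6 (replace /gh 96): {"a":{"g":9,"gj":36,"otl":8,"pwt":75},"gh":96,"hwb":16,"ij":{"cit":84,"ik":21}}
After op 7 (add /pqs 11): {"a":{"g":9,"gj":36,"otl":8,"pwt":75},"gh":96,"hwb":16,"ij":{"cit":84,"ik":21},"pqs":11}
After op 8 (replace /a 51): {"a":51,"gh":96,"hwb":16,"ij":{"cit":84,"ik":21},"pqs":11}
After op 9 (remove /ij/cit): {"a":51,"gh":96,"hwb":16,"ij":{"ik":21},"pqs":11}
After op 10 (add /pqs 77): {"a":51,"gh":96,"hwb":16,"ij":{"ik":21},"pqs":77}
After op 11 (replace /a 43): {"a":43,"gh":96,"hwb":16,"ij":{"ik":21},"pqs":77}
After op 12 (add /ttl 38): {"a":43,"gh":96,"hwb":16,"ij":{"ik":21},"pqs":77,"ttl":38}
After op 13 (remove /hwb): {"a":43,"gh":96,"ij":{"ik":21},"pqs":77,"ttl":38}
After op 14 (add /xvn 41): {"a":43,"gh":96,"ij":{"ik":21},"pqs":77,"ttl":38,"xvn":41}
After op 15 (replace /ij/ik 94): {"a":43,"gh":96,"ij":{"ik":94},"pqs":77,"ttl":38,"xvn":41}
After op 16 (remove /a): {"gh":96,"ij":{"ik":94},"pqs":77,"ttl":38,"xvn":41}
After op 17 (add /ij/e 35): {"gh":96,"ij":{"e":35,"ik":94},"pqs":77,"ttl":38,"xvn":41}
After op 18 (add /ij/nir 5): {"gh":96,"ij":{"e":35,"ik":94,"nir":5},"pqs":77,"ttl":38,"xvn":41}
After op 19 (replace /ij/ik 51): {"gh":96,"ij":{"e":35,"ik":51,"nir":5},"pqs":77,"ttl":38,"xvn":41}
After op 20 (add /ij/e 3): {"gh":96,"ij":{"e":3,"ik":51,"nir":5},"pqs":77,"ttl":38,"xvn":41}
Value at /ttl: 38

Answer: 38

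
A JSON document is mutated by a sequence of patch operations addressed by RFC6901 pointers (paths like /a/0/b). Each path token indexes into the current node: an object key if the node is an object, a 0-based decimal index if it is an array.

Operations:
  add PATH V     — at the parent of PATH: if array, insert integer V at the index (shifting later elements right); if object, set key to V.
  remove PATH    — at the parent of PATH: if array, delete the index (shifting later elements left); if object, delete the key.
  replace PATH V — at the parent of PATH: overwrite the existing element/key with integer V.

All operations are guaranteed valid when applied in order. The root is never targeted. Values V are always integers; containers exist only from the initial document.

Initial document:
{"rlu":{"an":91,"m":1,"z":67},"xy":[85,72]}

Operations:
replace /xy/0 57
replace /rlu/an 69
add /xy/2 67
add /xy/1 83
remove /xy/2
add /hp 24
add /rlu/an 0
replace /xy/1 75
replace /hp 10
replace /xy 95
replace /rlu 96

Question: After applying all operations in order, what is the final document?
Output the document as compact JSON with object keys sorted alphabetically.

Answer: {"hp":10,"rlu":96,"xy":95}

Derivation:
After op 1 (replace /xy/0 57): {"rlu":{"an":91,"m":1,"z":67},"xy":[57,72]}
After op 2 (replace /rlu/an 69): {"rlu":{"an":69,"m":1,"z":67},"xy":[57,72]}
After op 3 (add /xy/2 67): {"rlu":{"an":69,"m":1,"z":67},"xy":[57,72,67]}
After op 4 (add /xy/1 83): {"rlu":{"an":69,"m":1,"z":67},"xy":[57,83,72,67]}
After op 5 (remove /xy/2): {"rlu":{"an":69,"m":1,"z":67},"xy":[57,83,67]}
After op 6 (add /hp 24): {"hp":24,"rlu":{"an":69,"m":1,"z":67},"xy":[57,83,67]}
After op 7 (add /rlu/an 0): {"hp":24,"rlu":{"an":0,"m":1,"z":67},"xy":[57,83,67]}
After op 8 (replace /xy/1 75): {"hp":24,"rlu":{"an":0,"m":1,"z":67},"xy":[57,75,67]}
After op 9 (replace /hp 10): {"hp":10,"rlu":{"an":0,"m":1,"z":67},"xy":[57,75,67]}
After op 10 (replace /xy 95): {"hp":10,"rlu":{"an":0,"m":1,"z":67},"xy":95}
After op 11 (replace /rlu 96): {"hp":10,"rlu":96,"xy":95}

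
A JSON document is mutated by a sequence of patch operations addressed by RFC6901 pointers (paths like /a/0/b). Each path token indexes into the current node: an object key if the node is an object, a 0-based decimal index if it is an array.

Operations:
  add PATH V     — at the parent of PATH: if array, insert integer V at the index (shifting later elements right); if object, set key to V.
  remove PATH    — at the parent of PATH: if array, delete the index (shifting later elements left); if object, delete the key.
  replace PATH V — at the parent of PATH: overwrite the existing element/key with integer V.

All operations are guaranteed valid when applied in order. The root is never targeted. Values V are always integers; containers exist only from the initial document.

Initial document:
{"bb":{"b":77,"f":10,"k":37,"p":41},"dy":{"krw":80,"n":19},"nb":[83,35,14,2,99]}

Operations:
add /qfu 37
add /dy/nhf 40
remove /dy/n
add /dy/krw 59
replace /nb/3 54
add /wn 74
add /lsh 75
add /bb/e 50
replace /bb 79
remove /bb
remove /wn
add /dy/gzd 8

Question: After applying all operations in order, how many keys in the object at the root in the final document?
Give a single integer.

After op 1 (add /qfu 37): {"bb":{"b":77,"f":10,"k":37,"p":41},"dy":{"krw":80,"n":19},"nb":[83,35,14,2,99],"qfu":37}
After op 2 (add /dy/nhf 40): {"bb":{"b":77,"f":10,"k":37,"p":41},"dy":{"krw":80,"n":19,"nhf":40},"nb":[83,35,14,2,99],"qfu":37}
After op 3 (remove /dy/n): {"bb":{"b":77,"f":10,"k":37,"p":41},"dy":{"krw":80,"nhf":40},"nb":[83,35,14,2,99],"qfu":37}
After op 4 (add /dy/krw 59): {"bb":{"b":77,"f":10,"k":37,"p":41},"dy":{"krw":59,"nhf":40},"nb":[83,35,14,2,99],"qfu":37}
After op 5 (replace /nb/3 54): {"bb":{"b":77,"f":10,"k":37,"p":41},"dy":{"krw":59,"nhf":40},"nb":[83,35,14,54,99],"qfu":37}
After op 6 (add /wn 74): {"bb":{"b":77,"f":10,"k":37,"p":41},"dy":{"krw":59,"nhf":40},"nb":[83,35,14,54,99],"qfu":37,"wn":74}
After op 7 (add /lsh 75): {"bb":{"b":77,"f":10,"k":37,"p":41},"dy":{"krw":59,"nhf":40},"lsh":75,"nb":[83,35,14,54,99],"qfu":37,"wn":74}
After op 8 (add /bb/e 50): {"bb":{"b":77,"e":50,"f":10,"k":37,"p":41},"dy":{"krw":59,"nhf":40},"lsh":75,"nb":[83,35,14,54,99],"qfu":37,"wn":74}
After op 9 (replace /bb 79): {"bb":79,"dy":{"krw":59,"nhf":40},"lsh":75,"nb":[83,35,14,54,99],"qfu":37,"wn":74}
After op 10 (remove /bb): {"dy":{"krw":59,"nhf":40},"lsh":75,"nb":[83,35,14,54,99],"qfu":37,"wn":74}
After op 11 (remove /wn): {"dy":{"krw":59,"nhf":40},"lsh":75,"nb":[83,35,14,54,99],"qfu":37}
After op 12 (add /dy/gzd 8): {"dy":{"gzd":8,"krw":59,"nhf":40},"lsh":75,"nb":[83,35,14,54,99],"qfu":37}
Size at the root: 4

Answer: 4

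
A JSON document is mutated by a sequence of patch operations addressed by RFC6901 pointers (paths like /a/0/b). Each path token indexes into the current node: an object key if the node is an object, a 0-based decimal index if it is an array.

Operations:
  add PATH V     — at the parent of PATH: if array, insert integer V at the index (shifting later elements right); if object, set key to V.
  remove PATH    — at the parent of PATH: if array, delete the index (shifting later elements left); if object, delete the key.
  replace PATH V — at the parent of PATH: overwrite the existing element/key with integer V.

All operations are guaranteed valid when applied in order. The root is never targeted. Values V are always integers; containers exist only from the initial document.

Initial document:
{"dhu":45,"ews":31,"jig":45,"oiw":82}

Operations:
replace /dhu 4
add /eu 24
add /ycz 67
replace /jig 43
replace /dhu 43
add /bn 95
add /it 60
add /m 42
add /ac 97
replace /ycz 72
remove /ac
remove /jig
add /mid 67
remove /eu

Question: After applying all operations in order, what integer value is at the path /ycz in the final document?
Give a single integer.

After op 1 (replace /dhu 4): {"dhu":4,"ews":31,"jig":45,"oiw":82}
After op 2 (add /eu 24): {"dhu":4,"eu":24,"ews":31,"jig":45,"oiw":82}
After op 3 (add /ycz 67): {"dhu":4,"eu":24,"ews":31,"jig":45,"oiw":82,"ycz":67}
After op 4 (replace /jig 43): {"dhu":4,"eu":24,"ews":31,"jig":43,"oiw":82,"ycz":67}
After op 5 (replace /dhu 43): {"dhu":43,"eu":24,"ews":31,"jig":43,"oiw":82,"ycz":67}
After op 6 (add /bn 95): {"bn":95,"dhu":43,"eu":24,"ews":31,"jig":43,"oiw":82,"ycz":67}
After op 7 (add /it 60): {"bn":95,"dhu":43,"eu":24,"ews":31,"it":60,"jig":43,"oiw":82,"ycz":67}
After op 8 (add /m 42): {"bn":95,"dhu":43,"eu":24,"ews":31,"it":60,"jig":43,"m":42,"oiw":82,"ycz":67}
After op 9 (add /ac 97): {"ac":97,"bn":95,"dhu":43,"eu":24,"ews":31,"it":60,"jig":43,"m":42,"oiw":82,"ycz":67}
After op 10 (replace /ycz 72): {"ac":97,"bn":95,"dhu":43,"eu":24,"ews":31,"it":60,"jig":43,"m":42,"oiw":82,"ycz":72}
After op 11 (remove /ac): {"bn":95,"dhu":43,"eu":24,"ews":31,"it":60,"jig":43,"m":42,"oiw":82,"ycz":72}
After op 12 (remove /jig): {"bn":95,"dhu":43,"eu":24,"ews":31,"it":60,"m":42,"oiw":82,"ycz":72}
After op 13 (add /mid 67): {"bn":95,"dhu":43,"eu":24,"ews":31,"it":60,"m":42,"mid":67,"oiw":82,"ycz":72}
After op 14 (remove /eu): {"bn":95,"dhu":43,"ews":31,"it":60,"m":42,"mid":67,"oiw":82,"ycz":72}
Value at /ycz: 72

Answer: 72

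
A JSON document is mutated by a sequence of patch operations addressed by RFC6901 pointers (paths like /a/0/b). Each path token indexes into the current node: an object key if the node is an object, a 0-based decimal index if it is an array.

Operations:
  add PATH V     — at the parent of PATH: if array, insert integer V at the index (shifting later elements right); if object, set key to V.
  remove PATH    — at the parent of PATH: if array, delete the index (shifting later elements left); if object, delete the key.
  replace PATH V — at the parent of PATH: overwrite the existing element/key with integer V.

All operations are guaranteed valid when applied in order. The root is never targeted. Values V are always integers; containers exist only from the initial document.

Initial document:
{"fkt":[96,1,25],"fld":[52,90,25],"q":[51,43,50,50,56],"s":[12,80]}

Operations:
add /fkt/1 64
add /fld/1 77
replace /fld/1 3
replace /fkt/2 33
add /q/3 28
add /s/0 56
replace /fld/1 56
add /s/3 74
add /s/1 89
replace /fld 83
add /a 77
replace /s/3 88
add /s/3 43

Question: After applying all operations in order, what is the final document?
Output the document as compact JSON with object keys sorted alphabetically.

Answer: {"a":77,"fkt":[96,64,33,25],"fld":83,"q":[51,43,50,28,50,56],"s":[56,89,12,43,88,74]}

Derivation:
After op 1 (add /fkt/1 64): {"fkt":[96,64,1,25],"fld":[52,90,25],"q":[51,43,50,50,56],"s":[12,80]}
After op 2 (add /fld/1 77): {"fkt":[96,64,1,25],"fld":[52,77,90,25],"q":[51,43,50,50,56],"s":[12,80]}
After op 3 (replace /fld/1 3): {"fkt":[96,64,1,25],"fld":[52,3,90,25],"q":[51,43,50,50,56],"s":[12,80]}
After op 4 (replace /fkt/2 33): {"fkt":[96,64,33,25],"fld":[52,3,90,25],"q":[51,43,50,50,56],"s":[12,80]}
After op 5 (add /q/3 28): {"fkt":[96,64,33,25],"fld":[52,3,90,25],"q":[51,43,50,28,50,56],"s":[12,80]}
After op 6 (add /s/0 56): {"fkt":[96,64,33,25],"fld":[52,3,90,25],"q":[51,43,50,28,50,56],"s":[56,12,80]}
After op 7 (replace /fld/1 56): {"fkt":[96,64,33,25],"fld":[52,56,90,25],"q":[51,43,50,28,50,56],"s":[56,12,80]}
After op 8 (add /s/3 74): {"fkt":[96,64,33,25],"fld":[52,56,90,25],"q":[51,43,50,28,50,56],"s":[56,12,80,74]}
After op 9 (add /s/1 89): {"fkt":[96,64,33,25],"fld":[52,56,90,25],"q":[51,43,50,28,50,56],"s":[56,89,12,80,74]}
After op 10 (replace /fld 83): {"fkt":[96,64,33,25],"fld":83,"q":[51,43,50,28,50,56],"s":[56,89,12,80,74]}
After op 11 (add /a 77): {"a":77,"fkt":[96,64,33,25],"fld":83,"q":[51,43,50,28,50,56],"s":[56,89,12,80,74]}
After op 12 (replace /s/3 88): {"a":77,"fkt":[96,64,33,25],"fld":83,"q":[51,43,50,28,50,56],"s":[56,89,12,88,74]}
After op 13 (add /s/3 43): {"a":77,"fkt":[96,64,33,25],"fld":83,"q":[51,43,50,28,50,56],"s":[56,89,12,43,88,74]}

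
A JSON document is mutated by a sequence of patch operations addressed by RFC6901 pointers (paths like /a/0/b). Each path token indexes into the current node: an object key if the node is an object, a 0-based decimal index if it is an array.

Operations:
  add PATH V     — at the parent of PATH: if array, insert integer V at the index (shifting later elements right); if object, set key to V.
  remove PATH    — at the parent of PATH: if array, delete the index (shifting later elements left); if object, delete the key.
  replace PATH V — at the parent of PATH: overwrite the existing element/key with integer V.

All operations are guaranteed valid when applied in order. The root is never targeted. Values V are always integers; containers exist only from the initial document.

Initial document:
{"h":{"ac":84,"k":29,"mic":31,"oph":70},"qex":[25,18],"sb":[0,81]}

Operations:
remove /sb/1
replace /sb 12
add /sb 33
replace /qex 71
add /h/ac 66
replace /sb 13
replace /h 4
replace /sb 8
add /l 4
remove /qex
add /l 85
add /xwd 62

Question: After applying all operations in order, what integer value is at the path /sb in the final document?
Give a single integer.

After op 1 (remove /sb/1): {"h":{"ac":84,"k":29,"mic":31,"oph":70},"qex":[25,18],"sb":[0]}
After op 2 (replace /sb 12): {"h":{"ac":84,"k":29,"mic":31,"oph":70},"qex":[25,18],"sb":12}
After op 3 (add /sb 33): {"h":{"ac":84,"k":29,"mic":31,"oph":70},"qex":[25,18],"sb":33}
After op 4 (replace /qex 71): {"h":{"ac":84,"k":29,"mic":31,"oph":70},"qex":71,"sb":33}
After op 5 (add /h/ac 66): {"h":{"ac":66,"k":29,"mic":31,"oph":70},"qex":71,"sb":33}
After op 6 (replace /sb 13): {"h":{"ac":66,"k":29,"mic":31,"oph":70},"qex":71,"sb":13}
After op 7 (replace /h 4): {"h":4,"qex":71,"sb":13}
After op 8 (replace /sb 8): {"h":4,"qex":71,"sb":8}
After op 9 (add /l 4): {"h":4,"l":4,"qex":71,"sb":8}
After op 10 (remove /qex): {"h":4,"l":4,"sb":8}
After op 11 (add /l 85): {"h":4,"l":85,"sb":8}
After op 12 (add /xwd 62): {"h":4,"l":85,"sb":8,"xwd":62}
Value at /sb: 8

Answer: 8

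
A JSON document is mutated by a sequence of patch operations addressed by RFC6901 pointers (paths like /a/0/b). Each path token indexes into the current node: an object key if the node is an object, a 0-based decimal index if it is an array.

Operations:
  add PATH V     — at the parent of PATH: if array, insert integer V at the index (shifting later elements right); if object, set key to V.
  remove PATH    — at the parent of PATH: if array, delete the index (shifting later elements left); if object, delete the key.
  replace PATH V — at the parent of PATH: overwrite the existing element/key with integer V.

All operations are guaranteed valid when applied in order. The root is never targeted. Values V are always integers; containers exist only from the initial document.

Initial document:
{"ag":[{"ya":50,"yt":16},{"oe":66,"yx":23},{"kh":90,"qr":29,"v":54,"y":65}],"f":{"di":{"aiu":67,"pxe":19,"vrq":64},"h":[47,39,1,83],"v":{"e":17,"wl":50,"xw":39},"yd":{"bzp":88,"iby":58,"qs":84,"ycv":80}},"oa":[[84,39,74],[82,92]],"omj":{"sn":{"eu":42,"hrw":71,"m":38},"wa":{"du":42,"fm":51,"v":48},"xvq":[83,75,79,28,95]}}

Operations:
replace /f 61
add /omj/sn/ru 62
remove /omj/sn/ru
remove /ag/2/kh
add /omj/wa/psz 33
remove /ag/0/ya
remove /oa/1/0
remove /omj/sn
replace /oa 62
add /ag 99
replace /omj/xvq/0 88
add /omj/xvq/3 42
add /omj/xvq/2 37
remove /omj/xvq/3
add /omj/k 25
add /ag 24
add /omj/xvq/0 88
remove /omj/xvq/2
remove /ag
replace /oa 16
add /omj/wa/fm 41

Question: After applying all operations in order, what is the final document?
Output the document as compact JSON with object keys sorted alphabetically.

Answer: {"f":61,"oa":16,"omj":{"k":25,"wa":{"du":42,"fm":41,"psz":33,"v":48},"xvq":[88,88,37,42,28,95]}}

Derivation:
After op 1 (replace /f 61): {"ag":[{"ya":50,"yt":16},{"oe":66,"yx":23},{"kh":90,"qr":29,"v":54,"y":65}],"f":61,"oa":[[84,39,74],[82,92]],"omj":{"sn":{"eu":42,"hrw":71,"m":38},"wa":{"du":42,"fm":51,"v":48},"xvq":[83,75,79,28,95]}}
After op 2 (add /omj/sn/ru 62): {"ag":[{"ya":50,"yt":16},{"oe":66,"yx":23},{"kh":90,"qr":29,"v":54,"y":65}],"f":61,"oa":[[84,39,74],[82,92]],"omj":{"sn":{"eu":42,"hrw":71,"m":38,"ru":62},"wa":{"du":42,"fm":51,"v":48},"xvq":[83,75,79,28,95]}}
After op 3 (remove /omj/sn/ru): {"ag":[{"ya":50,"yt":16},{"oe":66,"yx":23},{"kh":90,"qr":29,"v":54,"y":65}],"f":61,"oa":[[84,39,74],[82,92]],"omj":{"sn":{"eu":42,"hrw":71,"m":38},"wa":{"du":42,"fm":51,"v":48},"xvq":[83,75,79,28,95]}}
After op 4 (remove /ag/2/kh): {"ag":[{"ya":50,"yt":16},{"oe":66,"yx":23},{"qr":29,"v":54,"y":65}],"f":61,"oa":[[84,39,74],[82,92]],"omj":{"sn":{"eu":42,"hrw":71,"m":38},"wa":{"du":42,"fm":51,"v":48},"xvq":[83,75,79,28,95]}}
After op 5 (add /omj/wa/psz 33): {"ag":[{"ya":50,"yt":16},{"oe":66,"yx":23},{"qr":29,"v":54,"y":65}],"f":61,"oa":[[84,39,74],[82,92]],"omj":{"sn":{"eu":42,"hrw":71,"m":38},"wa":{"du":42,"fm":51,"psz":33,"v":48},"xvq":[83,75,79,28,95]}}
After op 6 (remove /ag/0/ya): {"ag":[{"yt":16},{"oe":66,"yx":23},{"qr":29,"v":54,"y":65}],"f":61,"oa":[[84,39,74],[82,92]],"omj":{"sn":{"eu":42,"hrw":71,"m":38},"wa":{"du":42,"fm":51,"psz":33,"v":48},"xvq":[83,75,79,28,95]}}
After op 7 (remove /oa/1/0): {"ag":[{"yt":16},{"oe":66,"yx":23},{"qr":29,"v":54,"y":65}],"f":61,"oa":[[84,39,74],[92]],"omj":{"sn":{"eu":42,"hrw":71,"m":38},"wa":{"du":42,"fm":51,"psz":33,"v":48},"xvq":[83,75,79,28,95]}}
After op 8 (remove /omj/sn): {"ag":[{"yt":16},{"oe":66,"yx":23},{"qr":29,"v":54,"y":65}],"f":61,"oa":[[84,39,74],[92]],"omj":{"wa":{"du":42,"fm":51,"psz":33,"v":48},"xvq":[83,75,79,28,95]}}
After op 9 (replace /oa 62): {"ag":[{"yt":16},{"oe":66,"yx":23},{"qr":29,"v":54,"y":65}],"f":61,"oa":62,"omj":{"wa":{"du":42,"fm":51,"psz":33,"v":48},"xvq":[83,75,79,28,95]}}
After op 10 (add /ag 99): {"ag":99,"f":61,"oa":62,"omj":{"wa":{"du":42,"fm":51,"psz":33,"v":48},"xvq":[83,75,79,28,95]}}
After op 11 (replace /omj/xvq/0 88): {"ag":99,"f":61,"oa":62,"omj":{"wa":{"du":42,"fm":51,"psz":33,"v":48},"xvq":[88,75,79,28,95]}}
After op 12 (add /omj/xvq/3 42): {"ag":99,"f":61,"oa":62,"omj":{"wa":{"du":42,"fm":51,"psz":33,"v":48},"xvq":[88,75,79,42,28,95]}}
After op 13 (add /omj/xvq/2 37): {"ag":99,"f":61,"oa":62,"omj":{"wa":{"du":42,"fm":51,"psz":33,"v":48},"xvq":[88,75,37,79,42,28,95]}}
After op 14 (remove /omj/xvq/3): {"ag":99,"f":61,"oa":62,"omj":{"wa":{"du":42,"fm":51,"psz":33,"v":48},"xvq":[88,75,37,42,28,95]}}
After op 15 (add /omj/k 25): {"ag":99,"f":61,"oa":62,"omj":{"k":25,"wa":{"du":42,"fm":51,"psz":33,"v":48},"xvq":[88,75,37,42,28,95]}}
After op 16 (add /ag 24): {"ag":24,"f":61,"oa":62,"omj":{"k":25,"wa":{"du":42,"fm":51,"psz":33,"v":48},"xvq":[88,75,37,42,28,95]}}
After op 17 (add /omj/xvq/0 88): {"ag":24,"f":61,"oa":62,"omj":{"k":25,"wa":{"du":42,"fm":51,"psz":33,"v":48},"xvq":[88,88,75,37,42,28,95]}}
After op 18 (remove /omj/xvq/2): {"ag":24,"f":61,"oa":62,"omj":{"k":25,"wa":{"du":42,"fm":51,"psz":33,"v":48},"xvq":[88,88,37,42,28,95]}}
After op 19 (remove /ag): {"f":61,"oa":62,"omj":{"k":25,"wa":{"du":42,"fm":51,"psz":33,"v":48},"xvq":[88,88,37,42,28,95]}}
After op 20 (replace /oa 16): {"f":61,"oa":16,"omj":{"k":25,"wa":{"du":42,"fm":51,"psz":33,"v":48},"xvq":[88,88,37,42,28,95]}}
After op 21 (add /omj/wa/fm 41): {"f":61,"oa":16,"omj":{"k":25,"wa":{"du":42,"fm":41,"psz":33,"v":48},"xvq":[88,88,37,42,28,95]}}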